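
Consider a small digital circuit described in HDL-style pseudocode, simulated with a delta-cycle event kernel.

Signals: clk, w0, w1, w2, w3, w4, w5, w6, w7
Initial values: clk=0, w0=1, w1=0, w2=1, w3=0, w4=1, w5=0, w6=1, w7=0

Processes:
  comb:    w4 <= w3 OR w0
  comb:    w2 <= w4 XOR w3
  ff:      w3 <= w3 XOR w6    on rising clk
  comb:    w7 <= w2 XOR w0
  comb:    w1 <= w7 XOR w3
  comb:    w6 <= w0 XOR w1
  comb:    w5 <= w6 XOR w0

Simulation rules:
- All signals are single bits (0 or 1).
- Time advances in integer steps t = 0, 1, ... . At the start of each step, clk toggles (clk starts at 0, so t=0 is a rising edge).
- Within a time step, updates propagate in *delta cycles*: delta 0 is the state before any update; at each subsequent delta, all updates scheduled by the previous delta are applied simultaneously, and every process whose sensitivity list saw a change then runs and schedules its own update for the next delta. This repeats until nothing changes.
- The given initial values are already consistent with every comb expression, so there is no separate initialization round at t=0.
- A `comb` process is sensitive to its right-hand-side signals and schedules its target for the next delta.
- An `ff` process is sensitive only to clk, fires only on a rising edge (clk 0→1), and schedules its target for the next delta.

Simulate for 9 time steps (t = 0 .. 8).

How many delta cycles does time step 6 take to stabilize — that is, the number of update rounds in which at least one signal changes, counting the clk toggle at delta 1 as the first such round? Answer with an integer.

t0.Δ0 w5=0 w6=1 w3=0 clk=0 w1=0 w2=1 w4=1 w0=1 w7=0
t0.Δ1 w5=0 w6=1 w3=0 clk=1 w1=0 w2=1 w4=1 w0=1 w7=0
t0.Δ2 w5=0 w6=1 w3=1 clk=1 w1=0 w2=1 w4=1 w0=1 w7=0
t0.Δ3 w5=0 w6=1 w3=1 clk=1 w1=1 w2=0 w4=1 w0=1 w7=0
t0.Δ4 w5=0 w6=0 w3=1 clk=1 w1=1 w2=0 w4=1 w0=1 w7=1
t0.Δ5 w5=1 w6=0 w3=1 clk=1 w1=0 w2=0 w4=1 w0=1 w7=1
t0.Δ6 w5=1 w6=1 w3=1 clk=1 w1=0 w2=0 w4=1 w0=1 w7=1
t0.Δ7 w5=0 w6=1 w3=1 clk=1 w1=0 w2=0 w4=1 w0=1 w7=1
t1.Δ0 w5=0 w6=1 w3=1 clk=1 w1=0 w2=0 w4=1 w0=1 w7=1
t1.Δ1 w5=0 w6=1 w3=1 clk=0 w1=0 w2=0 w4=1 w0=1 w7=1
t2.Δ0 w5=0 w6=1 w3=1 clk=0 w1=0 w2=0 w4=1 w0=1 w7=1
t2.Δ1 w5=0 w6=1 w3=1 clk=1 w1=0 w2=0 w4=1 w0=1 w7=1
t2.Δ2 w5=0 w6=1 w3=0 clk=1 w1=0 w2=0 w4=1 w0=1 w7=1
t2.Δ3 w5=0 w6=1 w3=0 clk=1 w1=1 w2=1 w4=1 w0=1 w7=1
t2.Δ4 w5=0 w6=0 w3=0 clk=1 w1=1 w2=1 w4=1 w0=1 w7=0
t2.Δ5 w5=1 w6=0 w3=0 clk=1 w1=0 w2=1 w4=1 w0=1 w7=0
t2.Δ6 w5=1 w6=1 w3=0 clk=1 w1=0 w2=1 w4=1 w0=1 w7=0
t2.Δ7 w5=0 w6=1 w3=0 clk=1 w1=0 w2=1 w4=1 w0=1 w7=0
t3.Δ0 w5=0 w6=1 w3=0 clk=1 w1=0 w2=1 w4=1 w0=1 w7=0
t3.Δ1 w5=0 w6=1 w3=0 clk=0 w1=0 w2=1 w4=1 w0=1 w7=0
t4.Δ0 w5=0 w6=1 w3=0 clk=0 w1=0 w2=1 w4=1 w0=1 w7=0
t4.Δ1 w5=0 w6=1 w3=0 clk=1 w1=0 w2=1 w4=1 w0=1 w7=0
t4.Δ2 w5=0 w6=1 w3=1 clk=1 w1=0 w2=1 w4=1 w0=1 w7=0
t4.Δ3 w5=0 w6=1 w3=1 clk=1 w1=1 w2=0 w4=1 w0=1 w7=0
t4.Δ4 w5=0 w6=0 w3=1 clk=1 w1=1 w2=0 w4=1 w0=1 w7=1
t4.Δ5 w5=1 w6=0 w3=1 clk=1 w1=0 w2=0 w4=1 w0=1 w7=1
t4.Δ6 w5=1 w6=1 w3=1 clk=1 w1=0 w2=0 w4=1 w0=1 w7=1
t4.Δ7 w5=0 w6=1 w3=1 clk=1 w1=0 w2=0 w4=1 w0=1 w7=1
t5.Δ0 w5=0 w6=1 w3=1 clk=1 w1=0 w2=0 w4=1 w0=1 w7=1
t5.Δ1 w5=0 w6=1 w3=1 clk=0 w1=0 w2=0 w4=1 w0=1 w7=1
t6.Δ0 w5=0 w6=1 w3=1 clk=0 w1=0 w2=0 w4=1 w0=1 w7=1
t6.Δ1 w5=0 w6=1 w3=1 clk=1 w1=0 w2=0 w4=1 w0=1 w7=1
t6.Δ2 w5=0 w6=1 w3=0 clk=1 w1=0 w2=0 w4=1 w0=1 w7=1
t6.Δ3 w5=0 w6=1 w3=0 clk=1 w1=1 w2=1 w4=1 w0=1 w7=1
t6.Δ4 w5=0 w6=0 w3=0 clk=1 w1=1 w2=1 w4=1 w0=1 w7=0
t6.Δ5 w5=1 w6=0 w3=0 clk=1 w1=0 w2=1 w4=1 w0=1 w7=0
t6.Δ6 w5=1 w6=1 w3=0 clk=1 w1=0 w2=1 w4=1 w0=1 w7=0
t6.Δ7 w5=0 w6=1 w3=0 clk=1 w1=0 w2=1 w4=1 w0=1 w7=0
t7.Δ0 w5=0 w6=1 w3=0 clk=1 w1=0 w2=1 w4=1 w0=1 w7=0
t7.Δ1 w5=0 w6=1 w3=0 clk=0 w1=0 w2=1 w4=1 w0=1 w7=0
t8.Δ0 w5=0 w6=1 w3=0 clk=0 w1=0 w2=1 w4=1 w0=1 w7=0
t8.Δ1 w5=0 w6=1 w3=0 clk=1 w1=0 w2=1 w4=1 w0=1 w7=0
t8.Δ2 w5=0 w6=1 w3=1 clk=1 w1=0 w2=1 w4=1 w0=1 w7=0
t8.Δ3 w5=0 w6=1 w3=1 clk=1 w1=1 w2=0 w4=1 w0=1 w7=0
t8.Δ4 w5=0 w6=0 w3=1 clk=1 w1=1 w2=0 w4=1 w0=1 w7=1
t8.Δ5 w5=1 w6=0 w3=1 clk=1 w1=0 w2=0 w4=1 w0=1 w7=1
t8.Δ6 w5=1 w6=1 w3=1 clk=1 w1=0 w2=0 w4=1 w0=1 w7=1
t8.Δ7 w5=0 w6=1 w3=1 clk=1 w1=0 w2=0 w4=1 w0=1 w7=1

7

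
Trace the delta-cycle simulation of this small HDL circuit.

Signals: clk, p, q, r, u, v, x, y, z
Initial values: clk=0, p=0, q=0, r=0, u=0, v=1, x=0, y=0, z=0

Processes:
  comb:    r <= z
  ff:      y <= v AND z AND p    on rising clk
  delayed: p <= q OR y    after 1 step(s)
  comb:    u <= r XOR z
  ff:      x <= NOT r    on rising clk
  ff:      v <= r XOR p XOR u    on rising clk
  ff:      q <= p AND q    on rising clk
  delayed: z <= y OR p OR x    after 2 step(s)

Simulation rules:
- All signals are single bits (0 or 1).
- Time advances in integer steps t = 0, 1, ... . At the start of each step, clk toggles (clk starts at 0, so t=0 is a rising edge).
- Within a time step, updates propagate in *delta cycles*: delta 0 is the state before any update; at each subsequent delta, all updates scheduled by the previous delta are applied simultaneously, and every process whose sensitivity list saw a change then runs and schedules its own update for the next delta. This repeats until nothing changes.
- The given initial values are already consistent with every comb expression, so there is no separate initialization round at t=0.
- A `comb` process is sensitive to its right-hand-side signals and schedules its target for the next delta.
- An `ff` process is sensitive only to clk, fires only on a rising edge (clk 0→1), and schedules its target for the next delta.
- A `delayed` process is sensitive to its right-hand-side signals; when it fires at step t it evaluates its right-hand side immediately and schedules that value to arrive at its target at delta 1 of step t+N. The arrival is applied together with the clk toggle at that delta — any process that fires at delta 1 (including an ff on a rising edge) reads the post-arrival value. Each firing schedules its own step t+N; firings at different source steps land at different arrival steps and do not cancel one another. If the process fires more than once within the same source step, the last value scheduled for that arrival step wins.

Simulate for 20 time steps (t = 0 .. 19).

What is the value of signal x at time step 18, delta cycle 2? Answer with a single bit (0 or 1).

[bits: r,u,clk,q,y,x,p,v,z]
t=0: Δ0=000000010 Δ1=001000010 Δ2=001001000 | 2Δ
t=1: Δ0=001001000 Δ1=000001000 | 1Δ
t=2: Δ0=000001000 Δ1=001001001 Δ2=111001001 Δ3=101001001 | 3Δ
t=3: Δ0=101001001 Δ1=100001001 | 1Δ
t=4: Δ0=100001001 Δ1=101001001 Δ2=101000011 | 2Δ
t=5: Δ0=101000011 Δ1=100000011 | 1Δ
t=6: Δ0=100000011 Δ1=101000010 Δ2=011000010 Δ3=001000010 | 3Δ
t=7: Δ0=001000010 Δ1=000000010 | 1Δ
t=8: Δ0=000000010 Δ1=001000010 Δ2=001001000 | 2Δ
t=9: Δ0=001001000 Δ1=000001000 | 1Δ
t=10: Δ0=000001000 Δ1=001001001 Δ2=111001001 Δ3=101001001 | 3Δ
t=11: Δ0=101001001 Δ1=100001001 | 1Δ
t=12: Δ0=100001001 Δ1=101001001 Δ2=101000011 | 2Δ
t=13: Δ0=101000011 Δ1=100000011 | 1Δ
t=14: Δ0=100000011 Δ1=101000010 Δ2=011000010 Δ3=001000010 | 3Δ
t=15: Δ0=001000010 Δ1=000000010 | 1Δ
t=16: Δ0=000000010 Δ1=001000010 Δ2=001001000 | 2Δ
t=17: Δ0=001001000 Δ1=000001000 | 1Δ
t=18: Δ0=000001000 Δ1=001001001 Δ2=111001001 Δ3=101001001 | 3Δ
t=19: Δ0=101001001 Δ1=100001001 | 1Δ

1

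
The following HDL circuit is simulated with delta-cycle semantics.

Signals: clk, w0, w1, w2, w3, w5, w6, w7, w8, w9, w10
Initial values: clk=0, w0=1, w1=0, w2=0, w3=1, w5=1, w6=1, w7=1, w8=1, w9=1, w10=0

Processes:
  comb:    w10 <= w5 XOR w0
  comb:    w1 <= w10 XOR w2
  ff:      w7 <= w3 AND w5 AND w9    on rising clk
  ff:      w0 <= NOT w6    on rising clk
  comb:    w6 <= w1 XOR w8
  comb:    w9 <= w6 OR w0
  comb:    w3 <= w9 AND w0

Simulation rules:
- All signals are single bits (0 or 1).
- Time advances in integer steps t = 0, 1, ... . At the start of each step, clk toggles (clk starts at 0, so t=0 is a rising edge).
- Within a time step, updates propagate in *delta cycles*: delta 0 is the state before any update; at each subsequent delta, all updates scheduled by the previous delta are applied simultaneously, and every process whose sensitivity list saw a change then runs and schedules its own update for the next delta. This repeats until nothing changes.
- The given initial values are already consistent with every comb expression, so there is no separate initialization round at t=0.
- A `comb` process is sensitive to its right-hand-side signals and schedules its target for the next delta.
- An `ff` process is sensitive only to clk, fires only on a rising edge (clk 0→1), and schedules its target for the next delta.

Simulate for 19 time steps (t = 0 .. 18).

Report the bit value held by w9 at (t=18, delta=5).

[bits: w1,clk,w5,w0,w10,w7,w6,w8,w3,w9,w2]
t=0: Δ0=00110111110 Δ1=01110111110 Δ2=01100111110 Δ3=01101111010 Δ4=11101111010 Δ5=11101101010 Δ6=11101101000 | 6Δ
t=1: Δ0=11101101000 Δ1=10101101000 | 1Δ
t=2: Δ0=10101101000 Δ1=11101101000 Δ2=11111001000 Δ3=11110001010 Δ4=01110001110 Δ5=01110011110 | 5Δ
t=3: Δ0=01110011110 Δ1=00110011110 | 1Δ
t=4: Δ0=00110011110 Δ1=01110011110 Δ2=01100111110 Δ3=01101111010 Δ4=11101111010 Δ5=11101101010 Δ6=11101101000 | 6Δ
t=5: Δ0=11101101000 Δ1=10101101000 | 1Δ
t=6: Δ0=10101101000 Δ1=11101101000 Δ2=11111001000 Δ3=11110001010 Δ4=01110001110 Δ5=01110011110 | 5Δ
t=7: Δ0=01110011110 Δ1=00110011110 | 1Δ
t=8: Δ0=00110011110 Δ1=01110011110 Δ2=01100111110 Δ3=01101111010 Δ4=11101111010 Δ5=11101101010 Δ6=11101101000 | 6Δ
t=9: Δ0=11101101000 Δ1=10101101000 | 1Δ
t=10: Δ0=10101101000 Δ1=11101101000 Δ2=11111001000 Δ3=11110001010 Δ4=01110001110 Δ5=01110011110 | 5Δ
t=11: Δ0=01110011110 Δ1=00110011110 | 1Δ
t=12: Δ0=00110011110 Δ1=01110011110 Δ2=01100111110 Δ3=01101111010 Δ4=11101111010 Δ5=11101101010 Δ6=11101101000 | 6Δ
t=13: Δ0=11101101000 Δ1=10101101000 | 1Δ
t=14: Δ0=10101101000 Δ1=11101101000 Δ2=11111001000 Δ3=11110001010 Δ4=01110001110 Δ5=01110011110 | 5Δ
t=15: Δ0=01110011110 Δ1=00110011110 | 1Δ
t=16: Δ0=00110011110 Δ1=01110011110 Δ2=01100111110 Δ3=01101111010 Δ4=11101111010 Δ5=11101101010 Δ6=11101101000 | 6Δ
t=17: Δ0=11101101000 Δ1=10101101000 | 1Δ
t=18: Δ0=10101101000 Δ1=11101101000 Δ2=11111001000 Δ3=11110001010 Δ4=01110001110 Δ5=01110011110 | 5Δ

1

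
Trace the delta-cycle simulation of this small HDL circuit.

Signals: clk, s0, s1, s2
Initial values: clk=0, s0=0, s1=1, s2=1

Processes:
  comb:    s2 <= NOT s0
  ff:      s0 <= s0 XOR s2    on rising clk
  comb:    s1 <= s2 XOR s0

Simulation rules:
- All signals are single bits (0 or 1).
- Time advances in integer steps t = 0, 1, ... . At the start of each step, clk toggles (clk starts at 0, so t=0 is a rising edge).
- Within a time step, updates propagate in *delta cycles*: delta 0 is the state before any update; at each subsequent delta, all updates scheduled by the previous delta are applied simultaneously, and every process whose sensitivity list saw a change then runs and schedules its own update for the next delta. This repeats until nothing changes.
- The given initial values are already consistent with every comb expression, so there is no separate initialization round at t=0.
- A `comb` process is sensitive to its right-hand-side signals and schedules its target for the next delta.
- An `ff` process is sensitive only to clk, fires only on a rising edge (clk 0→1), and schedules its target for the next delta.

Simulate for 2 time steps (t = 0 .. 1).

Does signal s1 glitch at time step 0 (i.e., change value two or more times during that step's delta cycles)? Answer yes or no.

t=0 Δ0: s1=1 s2=1 clk=0 s0=0
  Δ1: clk:0→1
  Δ2: s0:0→1
  Δ3: s1:1→0, s2:1→0
  Δ4: s1:0→1
  (4Δ to stable)
t=1 Δ0: s1=1 s2=0 clk=1 s0=1
  Δ1: clk:1→0
  (1Δ to stable)

yes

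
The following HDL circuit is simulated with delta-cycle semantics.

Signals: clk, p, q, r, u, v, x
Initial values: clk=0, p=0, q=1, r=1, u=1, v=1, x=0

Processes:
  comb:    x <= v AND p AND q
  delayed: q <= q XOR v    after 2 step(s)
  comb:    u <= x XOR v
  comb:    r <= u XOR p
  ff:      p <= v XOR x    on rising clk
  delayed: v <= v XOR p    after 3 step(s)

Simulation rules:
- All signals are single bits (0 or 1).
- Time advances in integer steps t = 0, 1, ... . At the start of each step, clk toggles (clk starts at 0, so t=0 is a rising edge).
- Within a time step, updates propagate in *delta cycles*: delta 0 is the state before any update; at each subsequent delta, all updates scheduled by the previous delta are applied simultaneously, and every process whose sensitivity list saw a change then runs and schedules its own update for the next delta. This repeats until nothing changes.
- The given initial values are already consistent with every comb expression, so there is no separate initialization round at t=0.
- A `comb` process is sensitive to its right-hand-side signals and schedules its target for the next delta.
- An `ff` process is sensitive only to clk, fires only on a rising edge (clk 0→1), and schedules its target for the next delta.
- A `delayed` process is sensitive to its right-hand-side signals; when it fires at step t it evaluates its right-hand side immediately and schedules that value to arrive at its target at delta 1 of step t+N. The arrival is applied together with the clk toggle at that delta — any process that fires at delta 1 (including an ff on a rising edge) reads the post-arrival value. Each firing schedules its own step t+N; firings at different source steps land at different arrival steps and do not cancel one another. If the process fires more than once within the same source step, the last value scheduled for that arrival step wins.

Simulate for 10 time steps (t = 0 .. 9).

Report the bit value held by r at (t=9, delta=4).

1

t0.Δ0 p=0 q=1 x=0 clk=0 r=1 v=1 u=1
t0.Δ1 p=0 q=1 x=0 clk=1 r=1 v=1 u=1
t0.Δ2 p=1 q=1 x=0 clk=1 r=1 v=1 u=1
t0.Δ3 p=1 q=1 x=1 clk=1 r=0 v=1 u=1
t0.Δ4 p=1 q=1 x=1 clk=1 r=0 v=1 u=0
t0.Δ5 p=1 q=1 x=1 clk=1 r=1 v=1 u=0
t1.Δ0 p=1 q=1 x=1 clk=1 r=1 v=1 u=0
t1.Δ1 p=1 q=1 x=1 clk=0 r=1 v=1 u=0
t2.Δ0 p=1 q=1 x=1 clk=0 r=1 v=1 u=0
t2.Δ1 p=1 q=1 x=1 clk=1 r=1 v=1 u=0
t2.Δ2 p=0 q=1 x=1 clk=1 r=1 v=1 u=0
t2.Δ3 p=0 q=1 x=0 clk=1 r=0 v=1 u=0
t2.Δ4 p=0 q=1 x=0 clk=1 r=0 v=1 u=1
t2.Δ5 p=0 q=1 x=0 clk=1 r=1 v=1 u=1
t3.Δ0 p=0 q=1 x=0 clk=1 r=1 v=1 u=1
t3.Δ1 p=0 q=1 x=0 clk=0 r=1 v=0 u=1
t3.Δ2 p=0 q=1 x=0 clk=0 r=1 v=0 u=0
t3.Δ3 p=0 q=1 x=0 clk=0 r=0 v=0 u=0
t4.Δ0 p=0 q=1 x=0 clk=0 r=0 v=0 u=0
t4.Δ1 p=0 q=1 x=0 clk=1 r=0 v=0 u=0
t5.Δ0 p=0 q=1 x=0 clk=1 r=0 v=0 u=0
t5.Δ1 p=0 q=1 x=0 clk=0 r=0 v=1 u=0
t5.Δ2 p=0 q=1 x=0 clk=0 r=0 v=1 u=1
t5.Δ3 p=0 q=1 x=0 clk=0 r=1 v=1 u=1
t6.Δ0 p=0 q=1 x=0 clk=0 r=1 v=1 u=1
t6.Δ1 p=0 q=1 x=0 clk=1 r=1 v=0 u=1
t6.Δ2 p=0 q=1 x=0 clk=1 r=1 v=0 u=0
t6.Δ3 p=0 q=1 x=0 clk=1 r=0 v=0 u=0
t7.Δ0 p=0 q=1 x=0 clk=1 r=0 v=0 u=0
t7.Δ1 p=0 q=0 x=0 clk=0 r=0 v=0 u=0
t8.Δ0 p=0 q=0 x=0 clk=0 r=0 v=0 u=0
t8.Δ1 p=0 q=1 x=0 clk=1 r=0 v=1 u=0
t8.Δ2 p=1 q=1 x=0 clk=1 r=0 v=1 u=1
t8.Δ3 p=1 q=1 x=1 clk=1 r=0 v=1 u=1
t8.Δ4 p=1 q=1 x=1 clk=1 r=0 v=1 u=0
t8.Δ5 p=1 q=1 x=1 clk=1 r=1 v=1 u=0
t9.Δ0 p=1 q=1 x=1 clk=1 r=1 v=1 u=0
t9.Δ1 p=1 q=0 x=1 clk=0 r=1 v=0 u=0
t9.Δ2 p=1 q=0 x=0 clk=0 r=1 v=0 u=1
t9.Δ3 p=1 q=0 x=0 clk=0 r=0 v=0 u=0
t9.Δ4 p=1 q=0 x=0 clk=0 r=1 v=0 u=0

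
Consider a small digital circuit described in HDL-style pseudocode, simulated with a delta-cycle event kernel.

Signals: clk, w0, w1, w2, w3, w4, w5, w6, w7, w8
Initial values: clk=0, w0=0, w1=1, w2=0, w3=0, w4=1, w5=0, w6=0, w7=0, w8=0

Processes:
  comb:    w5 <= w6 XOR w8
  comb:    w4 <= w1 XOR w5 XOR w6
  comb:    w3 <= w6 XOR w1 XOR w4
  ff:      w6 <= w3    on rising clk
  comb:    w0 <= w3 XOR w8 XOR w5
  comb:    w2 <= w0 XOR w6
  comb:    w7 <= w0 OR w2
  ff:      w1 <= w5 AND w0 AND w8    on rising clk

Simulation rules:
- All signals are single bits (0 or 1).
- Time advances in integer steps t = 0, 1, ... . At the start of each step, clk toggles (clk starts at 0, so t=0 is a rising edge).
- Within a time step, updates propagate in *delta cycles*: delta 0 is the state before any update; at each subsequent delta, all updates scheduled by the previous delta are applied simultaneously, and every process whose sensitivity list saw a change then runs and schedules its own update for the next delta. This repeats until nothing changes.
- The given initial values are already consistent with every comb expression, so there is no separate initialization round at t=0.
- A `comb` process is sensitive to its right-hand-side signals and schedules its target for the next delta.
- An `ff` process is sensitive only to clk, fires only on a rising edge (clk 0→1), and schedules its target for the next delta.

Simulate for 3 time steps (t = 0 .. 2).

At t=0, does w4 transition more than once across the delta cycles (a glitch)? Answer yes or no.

no

t0.Δ0 w8=0 w3=0 w7=0 clk=0 w5=0 w0=0 w6=0 w2=0 w1=1 w4=1
t0.Δ1 w8=0 w3=0 w7=0 clk=1 w5=0 w0=0 w6=0 w2=0 w1=1 w4=1
t0.Δ2 w8=0 w3=0 w7=0 clk=1 w5=0 w0=0 w6=0 w2=0 w1=0 w4=1
t0.Δ3 w8=0 w3=1 w7=0 clk=1 w5=0 w0=0 w6=0 w2=0 w1=0 w4=0
t0.Δ4 w8=0 w3=0 w7=0 clk=1 w5=0 w0=1 w6=0 w2=0 w1=0 w4=0
t0.Δ5 w8=0 w3=0 w7=1 clk=1 w5=0 w0=0 w6=0 w2=1 w1=0 w4=0
t0.Δ6 w8=0 w3=0 w7=1 clk=1 w5=0 w0=0 w6=0 w2=0 w1=0 w4=0
t0.Δ7 w8=0 w3=0 w7=0 clk=1 w5=0 w0=0 w6=0 w2=0 w1=0 w4=0
t1.Δ0 w8=0 w3=0 w7=0 clk=1 w5=0 w0=0 w6=0 w2=0 w1=0 w4=0
t1.Δ1 w8=0 w3=0 w7=0 clk=0 w5=0 w0=0 w6=0 w2=0 w1=0 w4=0
t2.Δ0 w8=0 w3=0 w7=0 clk=0 w5=0 w0=0 w6=0 w2=0 w1=0 w4=0
t2.Δ1 w8=0 w3=0 w7=0 clk=1 w5=0 w0=0 w6=0 w2=0 w1=0 w4=0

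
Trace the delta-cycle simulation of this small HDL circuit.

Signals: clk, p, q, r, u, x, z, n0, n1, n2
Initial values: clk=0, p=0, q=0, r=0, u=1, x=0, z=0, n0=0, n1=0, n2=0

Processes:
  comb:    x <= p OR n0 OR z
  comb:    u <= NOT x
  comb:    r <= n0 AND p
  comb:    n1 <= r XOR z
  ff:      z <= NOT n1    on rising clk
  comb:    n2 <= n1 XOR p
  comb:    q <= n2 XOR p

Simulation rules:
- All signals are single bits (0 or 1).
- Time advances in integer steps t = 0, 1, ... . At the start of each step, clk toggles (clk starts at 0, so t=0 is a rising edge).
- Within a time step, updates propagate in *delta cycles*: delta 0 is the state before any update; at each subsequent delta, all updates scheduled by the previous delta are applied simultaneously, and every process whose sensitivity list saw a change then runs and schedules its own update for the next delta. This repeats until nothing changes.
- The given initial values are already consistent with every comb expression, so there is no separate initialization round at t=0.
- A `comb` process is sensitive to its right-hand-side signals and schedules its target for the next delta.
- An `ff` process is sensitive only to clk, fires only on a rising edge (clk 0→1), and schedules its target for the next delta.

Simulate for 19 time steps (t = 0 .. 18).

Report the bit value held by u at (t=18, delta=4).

1

[bits: r,x,z,n2,n1,clk,p,u,n0,q]
t=0: Δ0=0000000100 Δ1=0000010100 Δ2=0010010100 Δ3=0110110100 Δ4=0111110000 Δ5=0111110001 | 5Δ
t=1: Δ0=0111110001 Δ1=0111100001 | 1Δ
t=2: Δ0=0111100001 Δ1=0111110001 Δ2=0101110001 Δ3=0001010001 Δ4=0000010101 Δ5=0000010100 | 5Δ
t=3: Δ0=0000010100 Δ1=0000000100 | 1Δ
t=4: Δ0=0000000100 Δ1=0000010100 Δ2=0010010100 Δ3=0110110100 Δ4=0111110000 Δ5=0111110001 | 5Δ
t=5: Δ0=0111110001 Δ1=0111100001 | 1Δ
t=6: Δ0=0111100001 Δ1=0111110001 Δ2=0101110001 Δ3=0001010001 Δ4=0000010101 Δ5=0000010100 | 5Δ
t=7: Δ0=0000010100 Δ1=0000000100 | 1Δ
t=8: Δ0=0000000100 Δ1=0000010100 Δ2=0010010100 Δ3=0110110100 Δ4=0111110000 Δ5=0111110001 | 5Δ
t=9: Δ0=0111110001 Δ1=0111100001 | 1Δ
t=10: Δ0=0111100001 Δ1=0111110001 Δ2=0101110001 Δ3=0001010001 Δ4=0000010101 Δ5=0000010100 | 5Δ
t=11: Δ0=0000010100 Δ1=0000000100 | 1Δ
t=12: Δ0=0000000100 Δ1=0000010100 Δ2=0010010100 Δ3=0110110100 Δ4=0111110000 Δ5=0111110001 | 5Δ
t=13: Δ0=0111110001 Δ1=0111100001 | 1Δ
t=14: Δ0=0111100001 Δ1=0111110001 Δ2=0101110001 Δ3=0001010001 Δ4=0000010101 Δ5=0000010100 | 5Δ
t=15: Δ0=0000010100 Δ1=0000000100 | 1Δ
t=16: Δ0=0000000100 Δ1=0000010100 Δ2=0010010100 Δ3=0110110100 Δ4=0111110000 Δ5=0111110001 | 5Δ
t=17: Δ0=0111110001 Δ1=0111100001 | 1Δ
t=18: Δ0=0111100001 Δ1=0111110001 Δ2=0101110001 Δ3=0001010001 Δ4=0000010101 Δ5=0000010100 | 5Δ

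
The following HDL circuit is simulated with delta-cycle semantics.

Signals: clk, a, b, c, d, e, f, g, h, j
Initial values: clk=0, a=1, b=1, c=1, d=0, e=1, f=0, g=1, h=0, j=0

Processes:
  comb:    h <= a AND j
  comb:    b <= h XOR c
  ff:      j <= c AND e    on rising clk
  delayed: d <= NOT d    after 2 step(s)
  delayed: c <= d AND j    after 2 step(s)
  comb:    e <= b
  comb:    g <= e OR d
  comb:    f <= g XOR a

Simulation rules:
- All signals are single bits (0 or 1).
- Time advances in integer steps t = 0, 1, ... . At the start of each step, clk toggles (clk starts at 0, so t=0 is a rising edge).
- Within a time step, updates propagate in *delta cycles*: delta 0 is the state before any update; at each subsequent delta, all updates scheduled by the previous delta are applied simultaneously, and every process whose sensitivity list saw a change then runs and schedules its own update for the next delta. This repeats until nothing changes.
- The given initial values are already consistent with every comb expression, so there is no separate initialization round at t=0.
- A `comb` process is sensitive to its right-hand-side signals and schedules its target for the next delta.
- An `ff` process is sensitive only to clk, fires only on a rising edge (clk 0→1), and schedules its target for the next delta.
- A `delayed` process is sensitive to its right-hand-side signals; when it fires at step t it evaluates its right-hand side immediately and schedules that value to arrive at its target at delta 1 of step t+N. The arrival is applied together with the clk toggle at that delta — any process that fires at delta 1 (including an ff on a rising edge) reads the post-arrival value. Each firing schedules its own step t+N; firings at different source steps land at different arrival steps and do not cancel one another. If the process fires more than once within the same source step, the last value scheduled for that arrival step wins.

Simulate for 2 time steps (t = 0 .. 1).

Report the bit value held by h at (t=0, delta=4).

t0.Δ0 a=1 f=0 d=0 j=0 h=0 clk=0 e=1 b=1 c=1 g=1
t0.Δ1 a=1 f=0 d=0 j=0 h=0 clk=1 e=1 b=1 c=1 g=1
t0.Δ2 a=1 f=0 d=0 j=1 h=0 clk=1 e=1 b=1 c=1 g=1
t0.Δ3 a=1 f=0 d=0 j=1 h=1 clk=1 e=1 b=1 c=1 g=1
t0.Δ4 a=1 f=0 d=0 j=1 h=1 clk=1 e=1 b=0 c=1 g=1
t0.Δ5 a=1 f=0 d=0 j=1 h=1 clk=1 e=0 b=0 c=1 g=1
t0.Δ6 a=1 f=0 d=0 j=1 h=1 clk=1 e=0 b=0 c=1 g=0
t0.Δ7 a=1 f=1 d=0 j=1 h=1 clk=1 e=0 b=0 c=1 g=0
t1.Δ0 a=1 f=1 d=0 j=1 h=1 clk=1 e=0 b=0 c=1 g=0
t1.Δ1 a=1 f=1 d=0 j=1 h=1 clk=0 e=0 b=0 c=1 g=0

1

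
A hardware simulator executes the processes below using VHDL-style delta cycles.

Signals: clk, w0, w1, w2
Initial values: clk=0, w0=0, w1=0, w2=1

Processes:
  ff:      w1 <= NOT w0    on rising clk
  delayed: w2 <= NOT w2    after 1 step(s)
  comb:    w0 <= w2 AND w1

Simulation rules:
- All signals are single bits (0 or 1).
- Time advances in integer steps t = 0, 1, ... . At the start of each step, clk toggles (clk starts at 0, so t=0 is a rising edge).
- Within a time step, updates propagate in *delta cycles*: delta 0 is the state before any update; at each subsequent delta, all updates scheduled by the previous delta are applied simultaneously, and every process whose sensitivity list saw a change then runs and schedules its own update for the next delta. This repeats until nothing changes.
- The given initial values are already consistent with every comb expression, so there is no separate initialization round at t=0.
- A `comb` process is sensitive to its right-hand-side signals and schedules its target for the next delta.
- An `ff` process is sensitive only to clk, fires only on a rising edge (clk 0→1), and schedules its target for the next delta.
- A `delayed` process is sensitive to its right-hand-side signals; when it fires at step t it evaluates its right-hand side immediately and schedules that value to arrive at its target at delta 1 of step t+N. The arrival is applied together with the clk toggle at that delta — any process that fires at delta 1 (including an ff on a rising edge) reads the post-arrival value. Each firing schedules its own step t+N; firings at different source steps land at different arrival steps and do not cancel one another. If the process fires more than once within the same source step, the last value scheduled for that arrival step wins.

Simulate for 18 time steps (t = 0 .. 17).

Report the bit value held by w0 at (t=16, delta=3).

1

t0.Δ0 w2=1 w0=0 clk=0 w1=0
t0.Δ1 w2=1 w0=0 clk=1 w1=0
t0.Δ2 w2=1 w0=0 clk=1 w1=1
t0.Δ3 w2=1 w0=1 clk=1 w1=1
t1.Δ0 w2=1 w0=1 clk=1 w1=1
t1.Δ1 w2=1 w0=1 clk=0 w1=1
t2.Δ0 w2=1 w0=1 clk=0 w1=1
t2.Δ1 w2=1 w0=1 clk=1 w1=1
t2.Δ2 w2=1 w0=1 clk=1 w1=0
t2.Δ3 w2=1 w0=0 clk=1 w1=0
t3.Δ0 w2=1 w0=0 clk=1 w1=0
t3.Δ1 w2=1 w0=0 clk=0 w1=0
t4.Δ0 w2=1 w0=0 clk=0 w1=0
t4.Δ1 w2=1 w0=0 clk=1 w1=0
t4.Δ2 w2=1 w0=0 clk=1 w1=1
t4.Δ3 w2=1 w0=1 clk=1 w1=1
t5.Δ0 w2=1 w0=1 clk=1 w1=1
t5.Δ1 w2=1 w0=1 clk=0 w1=1
t6.Δ0 w2=1 w0=1 clk=0 w1=1
t6.Δ1 w2=1 w0=1 clk=1 w1=1
t6.Δ2 w2=1 w0=1 clk=1 w1=0
t6.Δ3 w2=1 w0=0 clk=1 w1=0
t7.Δ0 w2=1 w0=0 clk=1 w1=0
t7.Δ1 w2=1 w0=0 clk=0 w1=0
t8.Δ0 w2=1 w0=0 clk=0 w1=0
t8.Δ1 w2=1 w0=0 clk=1 w1=0
t8.Δ2 w2=1 w0=0 clk=1 w1=1
t8.Δ3 w2=1 w0=1 clk=1 w1=1
t9.Δ0 w2=1 w0=1 clk=1 w1=1
t9.Δ1 w2=1 w0=1 clk=0 w1=1
t10.Δ0 w2=1 w0=1 clk=0 w1=1
t10.Δ1 w2=1 w0=1 clk=1 w1=1
t10.Δ2 w2=1 w0=1 clk=1 w1=0
t10.Δ3 w2=1 w0=0 clk=1 w1=0
t11.Δ0 w2=1 w0=0 clk=1 w1=0
t11.Δ1 w2=1 w0=0 clk=0 w1=0
t12.Δ0 w2=1 w0=0 clk=0 w1=0
t12.Δ1 w2=1 w0=0 clk=1 w1=0
t12.Δ2 w2=1 w0=0 clk=1 w1=1
t12.Δ3 w2=1 w0=1 clk=1 w1=1
t13.Δ0 w2=1 w0=1 clk=1 w1=1
t13.Δ1 w2=1 w0=1 clk=0 w1=1
t14.Δ0 w2=1 w0=1 clk=0 w1=1
t14.Δ1 w2=1 w0=1 clk=1 w1=1
t14.Δ2 w2=1 w0=1 clk=1 w1=0
t14.Δ3 w2=1 w0=0 clk=1 w1=0
t15.Δ0 w2=1 w0=0 clk=1 w1=0
t15.Δ1 w2=1 w0=0 clk=0 w1=0
t16.Δ0 w2=1 w0=0 clk=0 w1=0
t16.Δ1 w2=1 w0=0 clk=1 w1=0
t16.Δ2 w2=1 w0=0 clk=1 w1=1
t16.Δ3 w2=1 w0=1 clk=1 w1=1
t17.Δ0 w2=1 w0=1 clk=1 w1=1
t17.Δ1 w2=1 w0=1 clk=0 w1=1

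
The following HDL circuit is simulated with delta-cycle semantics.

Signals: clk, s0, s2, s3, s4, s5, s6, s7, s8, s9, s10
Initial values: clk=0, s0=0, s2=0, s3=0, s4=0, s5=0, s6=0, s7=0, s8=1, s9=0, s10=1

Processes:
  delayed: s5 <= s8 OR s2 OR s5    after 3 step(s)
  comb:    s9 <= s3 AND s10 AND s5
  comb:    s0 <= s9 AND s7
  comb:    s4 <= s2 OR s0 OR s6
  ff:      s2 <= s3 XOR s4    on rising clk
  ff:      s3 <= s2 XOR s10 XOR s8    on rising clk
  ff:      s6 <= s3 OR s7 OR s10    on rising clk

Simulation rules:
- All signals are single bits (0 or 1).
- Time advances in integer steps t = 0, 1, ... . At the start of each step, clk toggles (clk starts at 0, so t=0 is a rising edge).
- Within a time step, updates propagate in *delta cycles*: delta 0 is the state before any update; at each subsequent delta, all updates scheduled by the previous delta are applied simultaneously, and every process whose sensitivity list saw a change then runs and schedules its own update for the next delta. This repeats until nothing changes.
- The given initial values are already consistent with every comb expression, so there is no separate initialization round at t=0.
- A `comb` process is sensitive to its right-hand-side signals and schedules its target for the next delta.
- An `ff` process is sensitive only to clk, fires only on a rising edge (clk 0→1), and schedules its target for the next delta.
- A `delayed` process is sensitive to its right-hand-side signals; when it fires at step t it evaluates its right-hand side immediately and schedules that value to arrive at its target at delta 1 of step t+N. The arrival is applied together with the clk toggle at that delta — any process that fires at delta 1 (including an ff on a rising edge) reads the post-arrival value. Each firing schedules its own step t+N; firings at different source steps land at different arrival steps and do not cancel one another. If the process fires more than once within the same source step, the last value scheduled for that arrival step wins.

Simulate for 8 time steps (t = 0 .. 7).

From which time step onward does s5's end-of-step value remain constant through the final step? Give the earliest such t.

t0.Δ0 s0=0 s3=0 s4=0 clk=0 s5=0 s6=0 s8=1 s10=1 s9=0 s7=0 s2=0
t0.Δ1 s0=0 s3=0 s4=0 clk=1 s5=0 s6=0 s8=1 s10=1 s9=0 s7=0 s2=0
t0.Δ2 s0=0 s3=0 s4=0 clk=1 s5=0 s6=1 s8=1 s10=1 s9=0 s7=0 s2=0
t0.Δ3 s0=0 s3=0 s4=1 clk=1 s5=0 s6=1 s8=1 s10=1 s9=0 s7=0 s2=0
t1.Δ0 s0=0 s3=0 s4=1 clk=1 s5=0 s6=1 s8=1 s10=1 s9=0 s7=0 s2=0
t1.Δ1 s0=0 s3=0 s4=1 clk=0 s5=0 s6=1 s8=1 s10=1 s9=0 s7=0 s2=0
t2.Δ0 s0=0 s3=0 s4=1 clk=0 s5=0 s6=1 s8=1 s10=1 s9=0 s7=0 s2=0
t2.Δ1 s0=0 s3=0 s4=1 clk=1 s5=0 s6=1 s8=1 s10=1 s9=0 s7=0 s2=0
t2.Δ2 s0=0 s3=0 s4=1 clk=1 s5=0 s6=1 s8=1 s10=1 s9=0 s7=0 s2=1
t3.Δ0 s0=0 s3=0 s4=1 clk=1 s5=0 s6=1 s8=1 s10=1 s9=0 s7=0 s2=1
t3.Δ1 s0=0 s3=0 s4=1 clk=0 s5=0 s6=1 s8=1 s10=1 s9=0 s7=0 s2=1
t4.Δ0 s0=0 s3=0 s4=1 clk=0 s5=0 s6=1 s8=1 s10=1 s9=0 s7=0 s2=1
t4.Δ1 s0=0 s3=0 s4=1 clk=1 s5=0 s6=1 s8=1 s10=1 s9=0 s7=0 s2=1
t4.Δ2 s0=0 s3=1 s4=1 clk=1 s5=0 s6=1 s8=1 s10=1 s9=0 s7=0 s2=1
t5.Δ0 s0=0 s3=1 s4=1 clk=1 s5=0 s6=1 s8=1 s10=1 s9=0 s7=0 s2=1
t5.Δ1 s0=0 s3=1 s4=1 clk=0 s5=1 s6=1 s8=1 s10=1 s9=0 s7=0 s2=1
t5.Δ2 s0=0 s3=1 s4=1 clk=0 s5=1 s6=1 s8=1 s10=1 s9=1 s7=0 s2=1
t6.Δ0 s0=0 s3=1 s4=1 clk=0 s5=1 s6=1 s8=1 s10=1 s9=1 s7=0 s2=1
t6.Δ1 s0=0 s3=1 s4=1 clk=1 s5=1 s6=1 s8=1 s10=1 s9=1 s7=0 s2=1
t6.Δ2 s0=0 s3=1 s4=1 clk=1 s5=1 s6=1 s8=1 s10=1 s9=1 s7=0 s2=0
t7.Δ0 s0=0 s3=1 s4=1 clk=1 s5=1 s6=1 s8=1 s10=1 s9=1 s7=0 s2=0
t7.Δ1 s0=0 s3=1 s4=1 clk=0 s5=1 s6=1 s8=1 s10=1 s9=1 s7=0 s2=0

5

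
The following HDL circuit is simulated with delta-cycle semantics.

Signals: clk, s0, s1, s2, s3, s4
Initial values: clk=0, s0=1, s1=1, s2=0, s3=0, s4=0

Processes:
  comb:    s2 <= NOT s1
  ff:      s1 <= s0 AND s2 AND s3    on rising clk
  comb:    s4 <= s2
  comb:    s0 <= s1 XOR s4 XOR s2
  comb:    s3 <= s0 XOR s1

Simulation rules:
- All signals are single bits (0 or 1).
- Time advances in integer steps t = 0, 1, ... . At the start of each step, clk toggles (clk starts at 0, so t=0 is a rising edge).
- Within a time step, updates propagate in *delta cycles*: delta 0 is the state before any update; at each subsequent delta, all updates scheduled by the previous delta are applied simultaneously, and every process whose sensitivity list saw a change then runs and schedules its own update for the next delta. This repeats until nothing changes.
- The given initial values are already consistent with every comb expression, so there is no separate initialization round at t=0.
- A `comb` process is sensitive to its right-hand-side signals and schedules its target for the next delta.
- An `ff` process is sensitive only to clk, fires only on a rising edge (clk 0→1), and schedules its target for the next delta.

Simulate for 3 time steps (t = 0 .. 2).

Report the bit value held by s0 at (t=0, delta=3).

[bits: s1,s4,clk,s0,s3,s2]
t=0: Δ0=100100 Δ1=101100 Δ2=001100 Δ3=001011 Δ4=011101 Δ5=011011 Δ6=011001 | 6Δ
t=1: Δ0=011001 Δ1=010001 | 1Δ
t=2: Δ0=010001 Δ1=011001 | 1Δ

0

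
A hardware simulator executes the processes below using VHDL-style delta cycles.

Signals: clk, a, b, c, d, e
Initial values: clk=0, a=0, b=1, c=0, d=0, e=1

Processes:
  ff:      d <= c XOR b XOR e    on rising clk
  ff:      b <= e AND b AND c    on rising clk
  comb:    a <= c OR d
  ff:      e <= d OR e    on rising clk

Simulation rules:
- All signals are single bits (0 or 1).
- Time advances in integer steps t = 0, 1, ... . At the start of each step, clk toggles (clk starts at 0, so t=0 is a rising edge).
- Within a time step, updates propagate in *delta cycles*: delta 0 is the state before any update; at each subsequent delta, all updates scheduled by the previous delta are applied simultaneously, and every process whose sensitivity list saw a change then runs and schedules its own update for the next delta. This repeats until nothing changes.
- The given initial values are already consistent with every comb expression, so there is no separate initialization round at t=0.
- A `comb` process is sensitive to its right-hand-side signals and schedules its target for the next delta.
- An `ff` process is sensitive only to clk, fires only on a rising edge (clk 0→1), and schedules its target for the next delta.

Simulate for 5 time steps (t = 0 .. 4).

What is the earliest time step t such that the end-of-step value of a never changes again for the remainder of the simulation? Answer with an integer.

2

[bits: e,d,a,clk,b,c]
t=0: Δ0=100010 Δ1=100110 Δ2=100100 | 2Δ
t=1: Δ0=100100 Δ1=100000 | 1Δ
t=2: Δ0=100000 Δ1=100100 Δ2=110100 Δ3=111100 | 3Δ
t=3: Δ0=111100 Δ1=111000 | 1Δ
t=4: Δ0=111000 Δ1=111100 | 1Δ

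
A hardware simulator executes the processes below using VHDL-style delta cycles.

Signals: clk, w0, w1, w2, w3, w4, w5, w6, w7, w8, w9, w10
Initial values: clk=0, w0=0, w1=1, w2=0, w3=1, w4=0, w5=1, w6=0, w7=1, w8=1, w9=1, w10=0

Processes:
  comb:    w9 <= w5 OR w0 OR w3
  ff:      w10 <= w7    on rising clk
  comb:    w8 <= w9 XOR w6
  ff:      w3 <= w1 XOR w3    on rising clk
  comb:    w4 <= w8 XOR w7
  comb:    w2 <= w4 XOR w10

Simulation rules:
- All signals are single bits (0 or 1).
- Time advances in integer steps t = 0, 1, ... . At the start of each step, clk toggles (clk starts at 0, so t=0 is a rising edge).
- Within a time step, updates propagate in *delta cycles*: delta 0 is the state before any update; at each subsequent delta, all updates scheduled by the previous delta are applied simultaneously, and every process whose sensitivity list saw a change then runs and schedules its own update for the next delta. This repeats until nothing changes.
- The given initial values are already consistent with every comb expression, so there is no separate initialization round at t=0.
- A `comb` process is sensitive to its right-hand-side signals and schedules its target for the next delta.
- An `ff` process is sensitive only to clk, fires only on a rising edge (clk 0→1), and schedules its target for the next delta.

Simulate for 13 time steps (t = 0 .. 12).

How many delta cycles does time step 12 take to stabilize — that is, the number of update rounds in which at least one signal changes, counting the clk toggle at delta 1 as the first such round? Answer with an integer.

2

t=0 Δ0: w8=1 w5=1 w1=1 w0=0 w9=1 w4=0 clk=0 w2=0 w6=0 w3=1 w10=0 w7=1
  Δ1: clk:0→1
  Δ2: w3:1→0, w10:0→1
  Δ3: w2:0→1
  (3Δ to stable)
t=1 Δ0: w8=1 w5=1 w1=1 w0=0 w9=1 w4=0 clk=1 w2=1 w6=0 w3=0 w10=1 w7=1
  Δ1: clk:1→0
  (1Δ to stable)
t=2 Δ0: w8=1 w5=1 w1=1 w0=0 w9=1 w4=0 clk=0 w2=1 w6=0 w3=0 w10=1 w7=1
  Δ1: clk:0→1
  Δ2: w3:0→1
  (2Δ to stable)
t=3 Δ0: w8=1 w5=1 w1=1 w0=0 w9=1 w4=0 clk=1 w2=1 w6=0 w3=1 w10=1 w7=1
  Δ1: clk:1→0
  (1Δ to stable)
t=4 Δ0: w8=1 w5=1 w1=1 w0=0 w9=1 w4=0 clk=0 w2=1 w6=0 w3=1 w10=1 w7=1
  Δ1: clk:0→1
  Δ2: w3:1→0
  (2Δ to stable)
t=5 Δ0: w8=1 w5=1 w1=1 w0=0 w9=1 w4=0 clk=1 w2=1 w6=0 w3=0 w10=1 w7=1
  Δ1: clk:1→0
  (1Δ to stable)
t=6 Δ0: w8=1 w5=1 w1=1 w0=0 w9=1 w4=0 clk=0 w2=1 w6=0 w3=0 w10=1 w7=1
  Δ1: clk:0→1
  Δ2: w3:0→1
  (2Δ to stable)
t=7 Δ0: w8=1 w5=1 w1=1 w0=0 w9=1 w4=0 clk=1 w2=1 w6=0 w3=1 w10=1 w7=1
  Δ1: clk:1→0
  (1Δ to stable)
t=8 Δ0: w8=1 w5=1 w1=1 w0=0 w9=1 w4=0 clk=0 w2=1 w6=0 w3=1 w10=1 w7=1
  Δ1: clk:0→1
  Δ2: w3:1→0
  (2Δ to stable)
t=9 Δ0: w8=1 w5=1 w1=1 w0=0 w9=1 w4=0 clk=1 w2=1 w6=0 w3=0 w10=1 w7=1
  Δ1: clk:1→0
  (1Δ to stable)
t=10 Δ0: w8=1 w5=1 w1=1 w0=0 w9=1 w4=0 clk=0 w2=1 w6=0 w3=0 w10=1 w7=1
  Δ1: clk:0→1
  Δ2: w3:0→1
  (2Δ to stable)
t=11 Δ0: w8=1 w5=1 w1=1 w0=0 w9=1 w4=0 clk=1 w2=1 w6=0 w3=1 w10=1 w7=1
  Δ1: clk:1→0
  (1Δ to stable)
t=12 Δ0: w8=1 w5=1 w1=1 w0=0 w9=1 w4=0 clk=0 w2=1 w6=0 w3=1 w10=1 w7=1
  Δ1: clk:0→1
  Δ2: w3:1→0
  (2Δ to stable)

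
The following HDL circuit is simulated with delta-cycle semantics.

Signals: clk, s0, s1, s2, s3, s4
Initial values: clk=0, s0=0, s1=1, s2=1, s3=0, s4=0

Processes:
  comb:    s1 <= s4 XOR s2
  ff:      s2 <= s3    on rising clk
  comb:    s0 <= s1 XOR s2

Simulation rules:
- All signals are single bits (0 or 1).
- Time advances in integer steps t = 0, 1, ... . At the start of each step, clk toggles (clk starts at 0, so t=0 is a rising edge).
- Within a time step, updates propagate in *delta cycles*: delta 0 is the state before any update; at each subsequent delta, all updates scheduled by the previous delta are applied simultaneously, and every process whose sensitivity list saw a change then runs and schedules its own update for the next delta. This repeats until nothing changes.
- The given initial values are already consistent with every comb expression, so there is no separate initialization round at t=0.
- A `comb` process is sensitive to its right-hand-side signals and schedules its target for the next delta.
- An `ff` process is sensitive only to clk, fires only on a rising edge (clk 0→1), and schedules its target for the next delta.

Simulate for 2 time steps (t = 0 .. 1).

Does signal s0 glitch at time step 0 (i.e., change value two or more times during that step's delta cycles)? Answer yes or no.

yes

t=0 Δ0: s2=1 s1=1 s4=0 clk=0 s3=0 s0=0
  Δ1: clk:0→1
  Δ2: s2:1→0
  Δ3: s1:1→0, s0:0→1
  Δ4: s0:1→0
  (4Δ to stable)
t=1 Δ0: s2=0 s1=0 s4=0 clk=1 s3=0 s0=0
  Δ1: clk:1→0
  (1Δ to stable)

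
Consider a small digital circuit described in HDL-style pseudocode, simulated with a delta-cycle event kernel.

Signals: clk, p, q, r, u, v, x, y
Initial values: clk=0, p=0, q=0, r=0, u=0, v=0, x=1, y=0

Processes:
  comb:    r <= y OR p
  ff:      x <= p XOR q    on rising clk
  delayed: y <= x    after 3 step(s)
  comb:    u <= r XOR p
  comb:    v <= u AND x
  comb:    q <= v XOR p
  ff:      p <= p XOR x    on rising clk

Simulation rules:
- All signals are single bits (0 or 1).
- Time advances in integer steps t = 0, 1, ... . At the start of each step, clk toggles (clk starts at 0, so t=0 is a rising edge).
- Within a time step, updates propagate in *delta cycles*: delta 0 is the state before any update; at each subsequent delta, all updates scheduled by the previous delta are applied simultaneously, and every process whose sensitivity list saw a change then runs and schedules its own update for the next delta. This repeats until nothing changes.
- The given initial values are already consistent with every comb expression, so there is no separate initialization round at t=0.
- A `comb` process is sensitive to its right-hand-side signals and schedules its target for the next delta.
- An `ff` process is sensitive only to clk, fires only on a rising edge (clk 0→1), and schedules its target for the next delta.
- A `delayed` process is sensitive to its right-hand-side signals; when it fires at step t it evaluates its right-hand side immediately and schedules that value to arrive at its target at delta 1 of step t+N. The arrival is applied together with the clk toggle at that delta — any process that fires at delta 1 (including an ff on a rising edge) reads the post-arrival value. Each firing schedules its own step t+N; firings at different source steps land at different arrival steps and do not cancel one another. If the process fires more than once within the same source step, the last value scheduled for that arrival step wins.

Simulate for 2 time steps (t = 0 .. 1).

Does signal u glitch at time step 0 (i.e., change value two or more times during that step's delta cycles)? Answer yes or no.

yes

[bits: r,clk,y,p,x,q,v,u]
t=0: Δ0=00001000 Δ1=01001000 Δ2=01010000 Δ3=11010101 Δ4=11010100 | 4Δ
t=1: Δ0=11010100 Δ1=10010100 | 1Δ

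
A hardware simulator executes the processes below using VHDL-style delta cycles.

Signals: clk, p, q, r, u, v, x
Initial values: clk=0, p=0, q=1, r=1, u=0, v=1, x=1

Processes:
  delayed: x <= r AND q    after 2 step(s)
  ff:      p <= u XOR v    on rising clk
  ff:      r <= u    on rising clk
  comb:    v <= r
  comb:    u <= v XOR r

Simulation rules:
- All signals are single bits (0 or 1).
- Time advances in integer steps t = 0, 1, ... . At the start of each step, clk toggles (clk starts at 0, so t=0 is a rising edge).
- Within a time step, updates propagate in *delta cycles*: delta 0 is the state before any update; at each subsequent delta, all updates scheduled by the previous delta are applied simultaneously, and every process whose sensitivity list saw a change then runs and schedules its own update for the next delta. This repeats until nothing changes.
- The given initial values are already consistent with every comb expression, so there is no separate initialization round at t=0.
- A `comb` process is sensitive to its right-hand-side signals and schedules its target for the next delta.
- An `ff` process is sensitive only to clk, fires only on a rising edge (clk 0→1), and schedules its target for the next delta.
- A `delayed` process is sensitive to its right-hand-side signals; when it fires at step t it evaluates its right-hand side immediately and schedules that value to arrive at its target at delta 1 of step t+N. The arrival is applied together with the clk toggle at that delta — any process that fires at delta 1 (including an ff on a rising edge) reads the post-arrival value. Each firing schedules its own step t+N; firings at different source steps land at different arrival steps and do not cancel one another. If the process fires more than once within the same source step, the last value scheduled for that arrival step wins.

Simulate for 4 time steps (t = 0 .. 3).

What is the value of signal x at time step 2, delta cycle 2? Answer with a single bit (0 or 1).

t=0 Δ0: p=0 r=1 clk=0 u=0 x=1 v=1 q=1
  Δ1: clk:0→1
  Δ2: p:0→1, r:1→0
  Δ3: u:0→1, v:1→0
  Δ4: u:1→0
  (4Δ to stable)
t=1 Δ0: p=1 r=0 clk=1 u=0 x=1 v=0 q=1
  Δ1: clk:1→0
  (1Δ to stable)
t=2 Δ0: p=1 r=0 clk=0 u=0 x=1 v=0 q=1
  Δ1: clk:0→1, x:1→0
  Δ2: p:1→0
  (2Δ to stable)
t=3 Δ0: p=0 r=0 clk=1 u=0 x=0 v=0 q=1
  Δ1: clk:1→0
  (1Δ to stable)

0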